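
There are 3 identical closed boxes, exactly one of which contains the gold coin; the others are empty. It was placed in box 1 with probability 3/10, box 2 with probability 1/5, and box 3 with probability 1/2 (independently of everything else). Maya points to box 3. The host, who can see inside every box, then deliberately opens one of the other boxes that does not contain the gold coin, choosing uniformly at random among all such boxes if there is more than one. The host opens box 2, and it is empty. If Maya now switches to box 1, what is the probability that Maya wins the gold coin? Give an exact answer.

6/11

Apply Bayes' rule, conditioning on where the gold coin actually is.
If it is in box 1 (prior 3/10): the host has no choice, probability 1; weight (3/10)·1 = 3/10.
If it is in box 2 (prior 1/5): the host opened box 2, so this case is ruled out; weight (1/5)·0 = 0.
If it is in box 3 (prior 1/2): the host has 2 equally likely choices, so probability 1/2; weight (1/2)·(1/2) = 1/4.
The weights sum to 11/20.
So P(the gold coin in box 1 | the host opened box 2) = (3/10) / (11/20) = 6/11.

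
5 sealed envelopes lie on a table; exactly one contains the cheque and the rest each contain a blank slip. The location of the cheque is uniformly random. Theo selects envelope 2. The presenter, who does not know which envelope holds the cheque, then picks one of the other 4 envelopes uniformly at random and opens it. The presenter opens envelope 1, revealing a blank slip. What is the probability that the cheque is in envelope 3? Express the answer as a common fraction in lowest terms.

1/4

Condition on the true location of the cheque.
If it is in envelope 1 (prior 1/5): the presenter opened envelope 1, so this case is ruled out; weight (1/5)·0 = 0.
If it is in any of envelopes 2, 3, 4, and 5 (prior 1/5 each): the presenter picks envelope 1 with probability 1/4 regardless, and it is not the prize; weight (1/5)·(1/4) = 1/20 each.
The weights sum to 1/5.
So P(the cheque in envelope 3 | the presenter opened envelope 1) = (1/20) / (1/5) = 1/4.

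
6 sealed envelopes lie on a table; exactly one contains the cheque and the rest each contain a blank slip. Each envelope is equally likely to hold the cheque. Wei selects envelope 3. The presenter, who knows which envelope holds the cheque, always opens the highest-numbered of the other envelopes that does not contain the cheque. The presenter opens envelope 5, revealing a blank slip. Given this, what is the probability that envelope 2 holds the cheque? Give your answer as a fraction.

0

Consider each possible location of the cheque in turn.
If it is in any of envelopes 1, 2, 3, and 4 (prior 1/6 each): the presenter would have opened envelope 6 instead, probability 0; weight (1/6)·0 = 0 each.
If it is in envelope 5 (prior 1/6): the presenter opened envelope 5, so this case is ruled out; weight (1/6)·0 = 0.
If it is in envelope 6 (prior 1/6): envelope 5 is the highest-numbered option available, probability 1; weight (1/6)·1 = 1/6.
The weights sum to 1/6.
So P(the cheque in envelope 2 | the presenter opened envelope 5) = 0 / (1/6) = 0.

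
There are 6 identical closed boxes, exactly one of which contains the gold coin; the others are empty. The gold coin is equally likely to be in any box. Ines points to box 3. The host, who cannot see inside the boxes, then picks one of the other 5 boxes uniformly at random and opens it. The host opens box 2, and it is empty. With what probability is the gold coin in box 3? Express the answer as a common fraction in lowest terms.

Because the host chose which box to open without knowing where the gold coin is, the choice is independent of the prize location. Learning that box 2 does not hold the gold coin simply rules out that one location and leaves the remaining 5 boxes still equally likely by symmetry.
So P(the gold coin in box 3) = 1/5.

1/5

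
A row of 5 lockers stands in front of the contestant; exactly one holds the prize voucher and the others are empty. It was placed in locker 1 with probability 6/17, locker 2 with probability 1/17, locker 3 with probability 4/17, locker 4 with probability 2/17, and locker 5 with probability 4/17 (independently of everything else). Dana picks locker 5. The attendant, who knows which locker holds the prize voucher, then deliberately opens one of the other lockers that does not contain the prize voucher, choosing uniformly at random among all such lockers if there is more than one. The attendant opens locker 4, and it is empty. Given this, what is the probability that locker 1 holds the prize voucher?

3/7

Condition on the true location of the prize voucher.
If it is in locker 1 (prior 6/17): the attendant has 3 equally likely choices, so probability 1/3; weight (6/17)·(1/3) = 2/17.
If it is in locker 2 (prior 1/17): the attendant has 3 equally likely choices, so probability 1/3; weight (1/17)·(1/3) = 1/51.
If it is in locker 3 (prior 4/17): the attendant has 3 equally likely choices, so probability 1/3; weight (4/17)·(1/3) = 4/51.
If it is in locker 4 (prior 2/17): the attendant opened locker 4, so this case is ruled out; weight (2/17)·0 = 0.
If it is in locker 5 (prior 4/17): the attendant has 4 equally likely choices, so probability 1/4; weight (4/17)·(1/4) = 1/17.
The weights sum to 14/51.
So P(the prize voucher in locker 1 | the attendant opened locker 4) = (2/17) / (14/51) = 3/7.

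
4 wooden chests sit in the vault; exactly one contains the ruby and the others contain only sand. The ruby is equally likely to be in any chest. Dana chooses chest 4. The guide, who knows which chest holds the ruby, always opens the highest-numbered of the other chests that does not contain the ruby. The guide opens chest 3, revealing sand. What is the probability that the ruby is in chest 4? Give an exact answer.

1/3

Consider each possible location of the ruby in turn.
If it is in any of chests 1, 2, and 4 (prior 1/4 each): chest 3 is the highest-numbered option available, probability 1; weight (1/4)·1 = 1/4 each.
If it is in chest 3 (prior 1/4): the guide opened chest 3, so this case is ruled out; weight (1/4)·0 = 0.
The weights sum to 3/4.
So P(the ruby in chest 4 | the guide opened chest 3) = (1/4) / (3/4) = 1/3.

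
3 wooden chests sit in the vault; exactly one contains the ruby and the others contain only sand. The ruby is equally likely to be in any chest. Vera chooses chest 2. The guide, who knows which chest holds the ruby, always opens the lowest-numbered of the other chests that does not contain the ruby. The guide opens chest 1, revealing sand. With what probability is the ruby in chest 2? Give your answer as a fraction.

Apply Bayes' rule, conditioning on where the ruby actually is.
If it is in chest 1 (prior 1/3): the guide opened chest 1, so this case is ruled out; weight (1/3)·0 = 0.
If it is in either of chests 2 and 3 (prior 1/3 each): chest 1 is the lowest-numbered option available, probability 1; weight (1/3)·1 = 1/3 each.
The weights sum to 2/3.
So P(the ruby in chest 2 | the guide opened chest 1) = (1/3) / (2/3) = 1/2.

1/2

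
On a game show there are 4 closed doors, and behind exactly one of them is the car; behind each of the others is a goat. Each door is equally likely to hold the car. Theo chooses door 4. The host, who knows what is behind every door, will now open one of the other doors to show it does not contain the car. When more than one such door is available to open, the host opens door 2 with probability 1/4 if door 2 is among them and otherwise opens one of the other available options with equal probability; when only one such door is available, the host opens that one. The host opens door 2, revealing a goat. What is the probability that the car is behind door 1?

Apply Bayes' rule, conditioning on where the car actually is.
If it is behind any of doors 1, 3, and 4 (prior 1/4 each): door 2 is available, opened with probability 1/4; weight (1/4)·(1/4) = 1/16 each.
If it is behind door 2 (prior 1/4): the host opened door 2, so this case is ruled out; weight (1/4)·0 = 0.
The weights sum to 3/16.
So P(the car behind door 1 | the host opened door 2) = (1/16) / (3/16) = 1/3.

1/3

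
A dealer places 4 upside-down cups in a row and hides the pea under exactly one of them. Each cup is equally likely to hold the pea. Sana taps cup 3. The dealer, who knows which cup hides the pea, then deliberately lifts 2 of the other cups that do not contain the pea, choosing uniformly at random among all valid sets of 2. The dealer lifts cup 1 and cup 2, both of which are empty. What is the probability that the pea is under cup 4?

3/4

Consider each possible location of the pea in turn.
If it is under either of cups 1 and 2 (prior 1/4 each): that cup was opened and seen not to hold the prize — ruled out; weight (1/4)·0 = 0 each.
If it is under cup 3 (prior 1/4): the dealer has 3 equally likely choices, so probability 1/3; weight (1/4)·(1/3) = 1/12.
If it is under cup 4 (prior 1/4): the dealer has no choice, probability 1; weight (1/4)·1 = 1/4.
The weights sum to 1/3.
So P(the pea under cup 4 | the dealer opened cup 1 and cup 2) = (1/4) / (1/3) = 3/4.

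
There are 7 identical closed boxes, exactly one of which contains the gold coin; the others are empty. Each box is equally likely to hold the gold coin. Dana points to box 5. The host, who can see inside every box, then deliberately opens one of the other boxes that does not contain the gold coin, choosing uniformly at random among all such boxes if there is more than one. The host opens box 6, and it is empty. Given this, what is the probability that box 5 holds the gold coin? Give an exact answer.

Consider each possible location of the gold coin in turn.
If it is in any of boxes 1, 2, 3, 4, and 7 (prior 1/7 each): the host has 5 equally likely choices, so probability 1/5; weight (1/7)·(1/5) = 1/35 each.
If it is in box 5 (prior 1/7): the host has 6 equally likely choices, so probability 1/6; weight (1/7)·(1/6) = 1/42.
If it is in box 6 (prior 1/7): the host opened box 6, so this case is ruled out; weight (1/7)·0 = 0.
The weights sum to 1/6.
So P(the gold coin in box 5 | the host opened box 6) = (1/42) / (1/6) = 1/7.

1/7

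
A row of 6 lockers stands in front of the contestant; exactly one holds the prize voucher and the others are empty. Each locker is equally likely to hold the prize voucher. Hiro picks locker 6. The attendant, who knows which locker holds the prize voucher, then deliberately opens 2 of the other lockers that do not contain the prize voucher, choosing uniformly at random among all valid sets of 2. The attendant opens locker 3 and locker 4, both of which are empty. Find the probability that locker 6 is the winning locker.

Consider each possible location of the prize voucher in turn.
If it is in any of lockers 1, 2, and 5 (prior 1/6 each): the attendant has 6 equally likely choices, so probability 1/6; weight (1/6)·(1/6) = 1/36 each.
If it is in either of lockers 3 and 4 (prior 1/6 each): that locker was opened and seen not to hold the prize — ruled out; weight (1/6)·0 = 0 each.
If it is in locker 6 (prior 1/6): the attendant has 10 equally likely choices, so probability 1/10; weight (1/6)·(1/10) = 1/60.
The weights sum to 1/10.
So P(the prize voucher in locker 6 | the attendant opened locker 3 and locker 4) = (1/60) / (1/10) = 1/6.

1/6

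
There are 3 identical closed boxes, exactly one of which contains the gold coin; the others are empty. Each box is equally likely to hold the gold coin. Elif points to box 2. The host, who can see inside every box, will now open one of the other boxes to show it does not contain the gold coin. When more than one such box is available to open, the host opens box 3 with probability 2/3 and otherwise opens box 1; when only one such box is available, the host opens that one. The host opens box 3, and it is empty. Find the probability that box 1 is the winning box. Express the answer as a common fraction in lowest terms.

3/5

Consider each possible location of the gold coin in turn.
If it is in box 1 (prior 1/3): only box 3 is available, probability 1; weight (1/3)·1 = 1/3.
If it is in box 2 (prior 1/3): box 3 is available, opened with probability 2/3; weight (1/3)·(2/3) = 2/9.
If it is in box 3 (prior 1/3): the host opened box 3, so this case is ruled out; weight (1/3)·0 = 0.
The weights sum to 5/9.
So P(the gold coin in box 1 | the host opened box 3) = (1/3) / (5/9) = 3/5.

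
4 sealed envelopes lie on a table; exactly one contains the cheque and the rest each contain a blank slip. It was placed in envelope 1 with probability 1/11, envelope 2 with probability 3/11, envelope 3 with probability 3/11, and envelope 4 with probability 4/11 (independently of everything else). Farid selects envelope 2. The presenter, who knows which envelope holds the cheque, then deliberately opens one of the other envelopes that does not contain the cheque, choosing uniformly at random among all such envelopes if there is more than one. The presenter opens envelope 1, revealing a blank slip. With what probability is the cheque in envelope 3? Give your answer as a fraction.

1/3

Condition on the true location of the cheque.
If it is in envelope 1 (prior 1/11): the presenter opened envelope 1, so this case is ruled out; weight (1/11)·0 = 0.
If it is in envelope 2 (prior 3/11): the presenter has 3 equally likely choices, so probability 1/3; weight (3/11)·(1/3) = 1/11.
If it is in envelope 3 (prior 3/11): the presenter has 2 equally likely choices, so probability 1/2; weight (3/11)·(1/2) = 3/22.
If it is in envelope 4 (prior 4/11): the presenter has 2 equally likely choices, so probability 1/2; weight (4/11)·(1/2) = 2/11.
The weights sum to 9/22.
So P(the cheque in envelope 3 | the presenter opened envelope 1) = (3/22) / (9/22) = 1/3.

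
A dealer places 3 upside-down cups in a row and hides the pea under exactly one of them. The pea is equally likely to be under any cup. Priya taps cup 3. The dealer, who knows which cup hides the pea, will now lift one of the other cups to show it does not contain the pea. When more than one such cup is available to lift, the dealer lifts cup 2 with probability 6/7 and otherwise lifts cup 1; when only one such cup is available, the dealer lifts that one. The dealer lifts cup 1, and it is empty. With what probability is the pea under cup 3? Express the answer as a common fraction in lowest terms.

Apply Bayes' rule, conditioning on where the pea actually is.
If it is under cup 1 (prior 1/3): the dealer opened cup 1, so this case is ruled out; weight (1/3)·0 = 0.
If it is under cup 2 (prior 1/3): only cup 1 is available, probability 1; weight (1/3)·1 = 1/3.
If it is under cup 3 (prior 1/3): cup 2 is available but not opened, probability 1/7; weight (1/3)·(1/7) = 1/21.
The weights sum to 8/21.
So P(the pea under cup 3 | the dealer opened cup 1) = (1/21) / (8/21) = 1/8.

1/8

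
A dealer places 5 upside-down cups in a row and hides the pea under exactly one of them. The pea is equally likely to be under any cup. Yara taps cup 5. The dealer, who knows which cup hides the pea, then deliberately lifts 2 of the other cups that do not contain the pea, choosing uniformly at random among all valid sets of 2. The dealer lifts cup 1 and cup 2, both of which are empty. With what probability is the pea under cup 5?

1/5

Consider each possible location of the pea in turn.
If it is under either of cups 1 and 2 (prior 1/5 each): that cup was opened and seen not to hold the prize — ruled out; weight (1/5)·0 = 0 each.
If it is under either of cups 3 and 4 (prior 1/5 each): the dealer has 3 equally likely choices, so probability 1/3; weight (1/5)·(1/3) = 1/15 each.
If it is under cup 5 (prior 1/5): the dealer has 6 equally likely choices, so probability 1/6; weight (1/5)·(1/6) = 1/30.
The weights sum to 1/6.
So P(the pea under cup 5 | the dealer opened cup 1 and cup 2) = (1/30) / (1/6) = 1/5.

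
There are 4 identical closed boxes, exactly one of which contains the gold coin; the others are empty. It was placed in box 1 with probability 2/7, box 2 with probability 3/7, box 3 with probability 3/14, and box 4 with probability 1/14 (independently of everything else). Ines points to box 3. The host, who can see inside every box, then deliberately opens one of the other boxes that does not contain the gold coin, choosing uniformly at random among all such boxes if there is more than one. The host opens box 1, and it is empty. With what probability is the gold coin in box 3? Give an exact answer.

2/9

Apply Bayes' rule, conditioning on where the gold coin actually is.
If it is in box 1 (prior 2/7): the host opened box 1, so this case is ruled out; weight (2/7)·0 = 0.
If it is in box 2 (prior 3/7): the host has 2 equally likely choices, so probability 1/2; weight (3/7)·(1/2) = 3/14.
If it is in box 3 (prior 3/14): the host has 3 equally likely choices, so probability 1/3; weight (3/14)·(1/3) = 1/14.
If it is in box 4 (prior 1/14): the host has 2 equally likely choices, so probability 1/2; weight (1/14)·(1/2) = 1/28.
The weights sum to 9/28.
So P(the gold coin in box 3 | the host opened box 1) = (1/14) / (9/28) = 2/9.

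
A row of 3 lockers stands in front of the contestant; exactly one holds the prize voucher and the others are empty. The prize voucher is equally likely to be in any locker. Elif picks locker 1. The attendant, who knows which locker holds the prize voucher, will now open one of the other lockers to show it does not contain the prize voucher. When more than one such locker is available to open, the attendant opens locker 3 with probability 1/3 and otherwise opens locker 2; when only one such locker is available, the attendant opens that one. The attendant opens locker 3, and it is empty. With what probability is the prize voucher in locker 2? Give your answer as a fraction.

Apply Bayes' rule, conditioning on where the prize voucher actually is.
If it is in locker 1 (prior 1/3): locker 3 is available, opened with probability 1/3; weight (1/3)·(1/3) = 1/9.
If it is in locker 2 (prior 1/3): only locker 3 is available, probability 1; weight (1/3)·1 = 1/3.
If it is in locker 3 (prior 1/3): the attendant opened locker 3, so this case is ruled out; weight (1/3)·0 = 0.
The weights sum to 4/9.
So P(the prize voucher in locker 2 | the attendant opened locker 3) = (1/3) / (4/9) = 3/4.

3/4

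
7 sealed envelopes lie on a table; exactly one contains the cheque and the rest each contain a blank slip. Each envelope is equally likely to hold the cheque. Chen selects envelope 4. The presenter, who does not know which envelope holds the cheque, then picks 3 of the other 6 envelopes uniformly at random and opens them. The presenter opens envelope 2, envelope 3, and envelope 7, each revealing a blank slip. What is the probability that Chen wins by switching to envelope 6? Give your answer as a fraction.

Because the presenter chose which envelopes to open without knowing where the cheque is, the choice is independent of the prize location. Learning that none of the 3 opened envelopes holds the cheque simply rules out those 3 locations and leaves the remaining 4 envelopes still equally likely by symmetry.
So P(the cheque in envelope 6) = 1/4.

1/4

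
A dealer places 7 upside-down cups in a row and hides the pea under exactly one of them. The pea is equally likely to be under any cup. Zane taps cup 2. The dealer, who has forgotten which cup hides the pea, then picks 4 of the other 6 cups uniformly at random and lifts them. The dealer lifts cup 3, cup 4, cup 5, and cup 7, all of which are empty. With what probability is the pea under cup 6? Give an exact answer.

1/3

Because the dealer chose which cups to lift without knowing where the pea is, the choice is independent of the prize location. Learning that none of the 4 opened cups holds the pea simply rules out those 4 locations and leaves the remaining 3 cups still equally likely by symmetry.
So P(the pea under cup 6) = 1/3.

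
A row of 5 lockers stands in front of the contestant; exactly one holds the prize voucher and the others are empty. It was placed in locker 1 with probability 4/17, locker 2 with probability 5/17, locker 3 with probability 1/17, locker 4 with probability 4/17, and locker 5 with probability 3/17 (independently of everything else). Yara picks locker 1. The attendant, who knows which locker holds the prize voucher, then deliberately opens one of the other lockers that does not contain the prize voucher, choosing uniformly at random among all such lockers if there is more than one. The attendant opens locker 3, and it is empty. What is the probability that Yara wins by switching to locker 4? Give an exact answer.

4/15

Apply Bayes' rule, conditioning on where the prize voucher actually is.
If it is in locker 1 (prior 4/17): the attendant has 4 equally likely choices, so probability 1/4; weight (4/17)·(1/4) = 1/17.
If it is in locker 2 (prior 5/17): the attendant has 3 equally likely choices, so probability 1/3; weight (5/17)·(1/3) = 5/51.
If it is in locker 3 (prior 1/17): the attendant opened locker 3, so this case is ruled out; weight (1/17)·0 = 0.
If it is in locker 4 (prior 4/17): the attendant has 3 equally likely choices, so probability 1/3; weight (4/17)·(1/3) = 4/51.
If it is in locker 5 (prior 3/17): the attendant has 3 equally likely choices, so probability 1/3; weight (3/17)·(1/3) = 1/17.
The weights sum to 5/17.
So P(the prize voucher in locker 4 | the attendant opened locker 3) = (4/51) / (5/17) = 4/15.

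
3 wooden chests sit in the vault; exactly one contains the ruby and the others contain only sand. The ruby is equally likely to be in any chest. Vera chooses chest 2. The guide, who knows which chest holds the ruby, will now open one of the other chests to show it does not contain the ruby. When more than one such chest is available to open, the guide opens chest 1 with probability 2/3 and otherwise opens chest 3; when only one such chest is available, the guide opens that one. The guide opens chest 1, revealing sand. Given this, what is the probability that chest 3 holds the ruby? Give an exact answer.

Condition on the true location of the ruby.
If it is in chest 1 (prior 1/3): the guide opened chest 1, so this case is ruled out; weight (1/3)·0 = 0.
If it is in chest 2 (prior 1/3): chest 1 is available, opened with probability 2/3; weight (1/3)·(2/3) = 2/9.
If it is in chest 3 (prior 1/3): only chest 1 is available, probability 1; weight (1/3)·1 = 1/3.
The weights sum to 5/9.
So P(the ruby in chest 3 | the guide opened chest 1) = (1/3) / (5/9) = 3/5.

3/5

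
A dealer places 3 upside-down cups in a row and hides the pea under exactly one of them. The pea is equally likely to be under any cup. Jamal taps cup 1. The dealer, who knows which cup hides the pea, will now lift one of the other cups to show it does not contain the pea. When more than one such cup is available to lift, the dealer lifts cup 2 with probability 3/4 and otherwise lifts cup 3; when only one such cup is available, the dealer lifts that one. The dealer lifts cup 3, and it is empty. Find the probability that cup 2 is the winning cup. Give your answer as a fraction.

4/5

Consider each possible location of the pea in turn.
If it is under cup 1 (prior 1/3): cup 2 is available but not opened, probability 1/4; weight (1/3)·(1/4) = 1/12.
If it is under cup 2 (prior 1/3): only cup 3 is available, probability 1; weight (1/3)·1 = 1/3.
If it is under cup 3 (prior 1/3): the dealer opened cup 3, so this case is ruled out; weight (1/3)·0 = 0.
The weights sum to 5/12.
So P(the pea under cup 2 | the dealer opened cup 3) = (1/3) / (5/12) = 4/5.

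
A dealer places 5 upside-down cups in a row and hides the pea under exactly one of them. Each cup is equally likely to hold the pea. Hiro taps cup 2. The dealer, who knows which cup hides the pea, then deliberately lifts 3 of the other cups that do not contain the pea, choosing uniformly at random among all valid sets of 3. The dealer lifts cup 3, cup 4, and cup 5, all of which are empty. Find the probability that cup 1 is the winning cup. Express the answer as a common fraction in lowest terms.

Condition on the true location of the pea.
If it is under cup 1 (prior 1/5): the dealer has no choice, probability 1; weight (1/5)·1 = 1/5.
If it is under cup 2 (prior 1/5): the dealer has 4 equally likely choices, so probability 1/4; weight (1/5)·(1/4) = 1/20.
If it is under any of cups 3, 4, and 5 (prior 1/5 each): that cup was opened and seen not to hold the prize — ruled out; weight (1/5)·0 = 0 each.
The weights sum to 1/4.
So P(the pea under cup 1 | the dealer opened cup 3, cup 4, and cup 5) = (1/5) / (1/4) = 4/5.

4/5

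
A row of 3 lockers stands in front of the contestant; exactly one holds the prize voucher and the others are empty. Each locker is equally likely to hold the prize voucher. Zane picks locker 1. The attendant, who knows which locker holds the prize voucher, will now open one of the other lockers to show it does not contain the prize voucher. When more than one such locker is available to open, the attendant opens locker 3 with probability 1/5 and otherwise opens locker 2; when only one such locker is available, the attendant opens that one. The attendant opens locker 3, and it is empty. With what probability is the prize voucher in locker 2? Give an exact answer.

Apply Bayes' rule, conditioning on where the prize voucher actually is.
If it is in locker 1 (prior 1/3): locker 3 is available, opened with probability 1/5; weight (1/3)·(1/5) = 1/15.
If it is in locker 2 (prior 1/3): only locker 3 is available, probability 1; weight (1/3)·1 = 1/3.
If it is in locker 3 (prior 1/3): the attendant opened locker 3, so this case is ruled out; weight (1/3)·0 = 0.
The weights sum to 2/5.
So P(the prize voucher in locker 2 | the attendant opened locker 3) = (1/3) / (2/5) = 5/6.

5/6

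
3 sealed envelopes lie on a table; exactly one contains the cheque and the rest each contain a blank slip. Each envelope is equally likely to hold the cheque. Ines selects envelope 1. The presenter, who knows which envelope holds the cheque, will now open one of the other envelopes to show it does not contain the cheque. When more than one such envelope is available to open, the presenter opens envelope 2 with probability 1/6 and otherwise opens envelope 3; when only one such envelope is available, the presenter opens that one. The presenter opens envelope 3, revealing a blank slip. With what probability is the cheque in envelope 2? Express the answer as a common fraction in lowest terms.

6/11

Apply Bayes' rule, conditioning on where the cheque actually is.
If it is in envelope 1 (prior 1/3): envelope 2 is available but not opened, probability 5/6; weight (1/3)·(5/6) = 5/18.
If it is in envelope 2 (prior 1/3): only envelope 3 is available, probability 1; weight (1/3)·1 = 1/3.
If it is in envelope 3 (prior 1/3): the presenter opened envelope 3, so this case is ruled out; weight (1/3)·0 = 0.
The weights sum to 11/18.
So P(the cheque in envelope 2 | the presenter opened envelope 3) = (1/3) / (11/18) = 6/11.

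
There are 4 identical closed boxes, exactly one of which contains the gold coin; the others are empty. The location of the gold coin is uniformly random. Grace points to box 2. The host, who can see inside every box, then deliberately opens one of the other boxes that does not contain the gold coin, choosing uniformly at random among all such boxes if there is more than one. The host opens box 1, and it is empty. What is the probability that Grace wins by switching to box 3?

3/8

Apply Bayes' rule, conditioning on where the gold coin actually is.
If it is in box 1 (prior 1/4): the host opened box 1, so this case is ruled out; weight (1/4)·0 = 0.
If it is in box 2 (prior 1/4): the host has 3 equally likely choices, so probability 1/3; weight (1/4)·(1/3) = 1/12.
If it is in either of boxes 3 and 4 (prior 1/4 each): the host has 2 equally likely choices, so probability 1/2; weight (1/4)·(1/2) = 1/8 each.
The weights sum to 1/3.
So P(the gold coin in box 3 | the host opened box 1) = (1/8) / (1/3) = 3/8.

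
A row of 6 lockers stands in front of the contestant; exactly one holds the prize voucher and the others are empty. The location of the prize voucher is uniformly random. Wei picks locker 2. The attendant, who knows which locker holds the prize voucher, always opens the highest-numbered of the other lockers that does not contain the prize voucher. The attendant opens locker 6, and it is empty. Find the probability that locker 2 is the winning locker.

Apply Bayes' rule, conditioning on where the prize voucher actually is.
If it is in any of lockers 1, 2, 3, 4, and 5 (prior 1/6 each): locker 6 is the highest-numbered option available, probability 1; weight (1/6)·1 = 1/6 each.
If it is in locker 6 (prior 1/6): the attendant opened locker 6, so this case is ruled out; weight (1/6)·0 = 0.
The weights sum to 5/6.
So P(the prize voucher in locker 2 | the attendant opened locker 6) = (1/6) / (5/6) = 1/5.

1/5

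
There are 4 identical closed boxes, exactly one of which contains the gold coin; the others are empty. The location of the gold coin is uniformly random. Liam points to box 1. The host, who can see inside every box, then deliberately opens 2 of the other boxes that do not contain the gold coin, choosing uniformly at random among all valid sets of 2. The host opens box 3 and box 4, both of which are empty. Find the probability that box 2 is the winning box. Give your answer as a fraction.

Consider each possible location of the gold coin in turn.
If it is in box 1 (prior 1/4): the host has 3 equally likely choices, so probability 1/3; weight (1/4)·(1/3) = 1/12.
If it is in box 2 (prior 1/4): the host has no choice, probability 1; weight (1/4)·1 = 1/4.
If it is in either of boxes 3 and 4 (prior 1/4 each): that box was opened and seen not to hold the prize — ruled out; weight (1/4)·0 = 0 each.
The weights sum to 1/3.
So P(the gold coin in box 2 | the host opened box 3 and box 4) = (1/4) / (1/3) = 3/4.

3/4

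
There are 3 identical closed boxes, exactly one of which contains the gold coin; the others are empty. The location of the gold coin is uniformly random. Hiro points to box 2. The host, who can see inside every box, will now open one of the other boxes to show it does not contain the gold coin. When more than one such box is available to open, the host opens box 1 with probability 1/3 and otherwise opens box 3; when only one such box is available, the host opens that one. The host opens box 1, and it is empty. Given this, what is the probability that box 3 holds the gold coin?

Consider each possible location of the gold coin in turn.
If it is in box 1 (prior 1/3): the host opened box 1, so this case is ruled out; weight (1/3)·0 = 0.
If it is in box 2 (prior 1/3): box 1 is available, opened with probability 1/3; weight (1/3)·(1/3) = 1/9.
If it is in box 3 (prior 1/3): only box 1 is available, probability 1; weight (1/3)·1 = 1/3.
The weights sum to 4/9.
So P(the gold coin in box 3 | the host opened box 1) = (1/3) / (4/9) = 3/4.

3/4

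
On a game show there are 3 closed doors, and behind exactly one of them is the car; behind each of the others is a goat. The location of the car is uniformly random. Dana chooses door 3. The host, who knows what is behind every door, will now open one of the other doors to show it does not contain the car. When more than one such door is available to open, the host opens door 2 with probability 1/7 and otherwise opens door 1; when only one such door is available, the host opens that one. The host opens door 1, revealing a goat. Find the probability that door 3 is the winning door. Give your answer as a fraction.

6/13

Apply Bayes' rule, conditioning on where the car actually is.
If it is behind door 1 (prior 1/3): the host opened door 1, so this case is ruled out; weight (1/3)·0 = 0.
If it is behind door 2 (prior 1/3): only door 1 is available, probability 1; weight (1/3)·1 = 1/3.
If it is behind door 3 (prior 1/3): door 2 is available but not opened, probability 6/7; weight (1/3)·(6/7) = 2/7.
The weights sum to 13/21.
So P(the car behind door 3 | the host opened door 1) = (2/7) / (13/21) = 6/13.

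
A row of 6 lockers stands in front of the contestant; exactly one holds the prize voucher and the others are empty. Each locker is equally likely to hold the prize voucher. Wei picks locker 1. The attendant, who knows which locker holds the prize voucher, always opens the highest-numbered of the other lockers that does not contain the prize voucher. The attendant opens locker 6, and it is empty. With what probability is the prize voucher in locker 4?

1/5

Apply Bayes' rule, conditioning on where the prize voucher actually is.
If it is in any of lockers 1, 2, 3, 4, and 5 (prior 1/6 each): locker 6 is the highest-numbered option available, probability 1; weight (1/6)·1 = 1/6 each.
If it is in locker 6 (prior 1/6): the attendant opened locker 6, so this case is ruled out; weight (1/6)·0 = 0.
The weights sum to 5/6.
So P(the prize voucher in locker 4 | the attendant opened locker 6) = (1/6) / (5/6) = 1/5.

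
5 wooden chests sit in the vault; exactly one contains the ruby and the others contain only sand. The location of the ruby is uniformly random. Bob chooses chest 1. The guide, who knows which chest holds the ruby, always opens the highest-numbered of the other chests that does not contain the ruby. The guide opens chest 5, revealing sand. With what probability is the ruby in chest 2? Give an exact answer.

1/4

Consider each possible location of the ruby in turn.
If it is in any of chests 1, 2, 3, and 4 (prior 1/5 each): chest 5 is the highest-numbered option available, probability 1; weight (1/5)·1 = 1/5 each.
If it is in chest 5 (prior 1/5): the guide opened chest 5, so this case is ruled out; weight (1/5)·0 = 0.
The weights sum to 4/5.
So P(the ruby in chest 2 | the guide opened chest 5) = (1/5) / (4/5) = 1/4.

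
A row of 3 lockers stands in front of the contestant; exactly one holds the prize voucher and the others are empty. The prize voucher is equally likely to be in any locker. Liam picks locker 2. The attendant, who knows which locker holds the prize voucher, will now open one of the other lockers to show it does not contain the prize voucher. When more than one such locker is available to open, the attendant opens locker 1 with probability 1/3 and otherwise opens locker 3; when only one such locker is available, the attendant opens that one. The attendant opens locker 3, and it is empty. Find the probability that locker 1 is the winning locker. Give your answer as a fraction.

3/5

Condition on the true location of the prize voucher.
If it is in locker 1 (prior 1/3): only locker 3 is available, probability 1; weight (1/3)·1 = 1/3.
If it is in locker 2 (prior 1/3): locker 1 is available but not opened, probability 2/3; weight (1/3)·(2/3) = 2/9.
If it is in locker 3 (prior 1/3): the attendant opened locker 3, so this case is ruled out; weight (1/3)·0 = 0.
The weights sum to 5/9.
So P(the prize voucher in locker 1 | the attendant opened locker 3) = (1/3) / (5/9) = 3/5.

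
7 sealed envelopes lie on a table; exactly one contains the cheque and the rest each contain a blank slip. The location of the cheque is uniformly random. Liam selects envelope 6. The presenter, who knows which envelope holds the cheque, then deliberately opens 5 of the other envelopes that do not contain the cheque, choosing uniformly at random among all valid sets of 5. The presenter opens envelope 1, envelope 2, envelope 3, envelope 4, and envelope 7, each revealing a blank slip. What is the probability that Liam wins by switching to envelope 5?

6/7

Consider each possible location of the cheque in turn.
If it is in any of envelopes 1, 2, 3, 4, and 7 (prior 1/7 each): that envelope was opened and seen not to hold the prize — ruled out; weight (1/7)·0 = 0 each.
If it is in envelope 5 (prior 1/7): the presenter has no choice, probability 1; weight (1/7)·1 = 1/7.
If it is in envelope 6 (prior 1/7): the presenter has 6 equally likely choices, so probability 1/6; weight (1/7)·(1/6) = 1/42.
The weights sum to 1/6.
So P(the cheque in envelope 5 | the presenter opened envelope 1, envelope 2, envelope 3, envelope 4, and envelope 7) = (1/7) / (1/6) = 6/7.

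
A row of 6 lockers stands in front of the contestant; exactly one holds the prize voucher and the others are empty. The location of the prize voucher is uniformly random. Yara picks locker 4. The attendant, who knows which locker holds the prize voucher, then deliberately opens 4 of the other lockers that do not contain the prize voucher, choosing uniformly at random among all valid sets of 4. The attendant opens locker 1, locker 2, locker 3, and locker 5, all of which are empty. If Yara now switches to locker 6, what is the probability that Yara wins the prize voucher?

Consider each possible location of the prize voucher in turn.
If it is in any of lockers 1, 2, 3, and 5 (prior 1/6 each): that locker was opened and seen not to hold the prize — ruled out; weight (1/6)·0 = 0 each.
If it is in locker 4 (prior 1/6): the attendant has 5 equally likely choices, so probability 1/5; weight (1/6)·(1/5) = 1/30.
If it is in locker 6 (prior 1/6): the attendant has no choice, probability 1; weight (1/6)·1 = 1/6.
The weights sum to 1/5.
So P(the prize voucher in locker 6 | the attendant opened locker 1, locker 2, locker 3, and locker 5) = (1/6) / (1/5) = 5/6.

5/6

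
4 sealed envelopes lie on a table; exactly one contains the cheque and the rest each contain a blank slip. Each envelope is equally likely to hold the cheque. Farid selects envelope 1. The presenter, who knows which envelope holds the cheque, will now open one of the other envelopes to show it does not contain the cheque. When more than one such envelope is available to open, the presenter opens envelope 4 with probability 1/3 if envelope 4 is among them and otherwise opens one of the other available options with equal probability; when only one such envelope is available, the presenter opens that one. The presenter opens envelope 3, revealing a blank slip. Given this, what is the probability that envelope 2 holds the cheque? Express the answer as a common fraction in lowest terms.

4/9

Consider each possible location of the cheque in turn.
If it is in envelope 1 (prior 1/4): envelope 4 is available but not opened; envelope 3 gets probability (1 − 1/3)/2 = 1/3; weight (1/4)·(1/3) = 1/12.
If it is in envelope 2 (prior 1/4): envelope 4 is available but not opened, probability 2/3; weight (1/4)·(2/3) = 1/6.
If it is in envelope 3 (prior 1/4): the presenter opened envelope 3, so this case is ruled out; weight (1/4)·0 = 0.
If it is in envelope 4 (prior 1/4): envelope 4 holds the prize so is unavailable; the presenter chooses uniformly among the 2 others, probability 1/2; weight (1/4)·(1/2) = 1/8.
The weights sum to 3/8.
So P(the cheque in envelope 2 | the presenter opened envelope 3) = (1/6) / (3/8) = 4/9.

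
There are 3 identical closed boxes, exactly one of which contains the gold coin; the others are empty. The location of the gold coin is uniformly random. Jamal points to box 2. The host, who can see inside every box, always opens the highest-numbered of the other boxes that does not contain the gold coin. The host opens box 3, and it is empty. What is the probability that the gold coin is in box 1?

1/2

Apply Bayes' rule, conditioning on where the gold coin actually is.
If it is in either of boxes 1 and 2 (prior 1/3 each): box 3 is the highest-numbered option available, probability 1; weight (1/3)·1 = 1/3 each.
If it is in box 3 (prior 1/3): the host opened box 3, so this case is ruled out; weight (1/3)·0 = 0.
The weights sum to 2/3.
So P(the gold coin in box 1 | the host opened box 3) = (1/3) / (2/3) = 1/2.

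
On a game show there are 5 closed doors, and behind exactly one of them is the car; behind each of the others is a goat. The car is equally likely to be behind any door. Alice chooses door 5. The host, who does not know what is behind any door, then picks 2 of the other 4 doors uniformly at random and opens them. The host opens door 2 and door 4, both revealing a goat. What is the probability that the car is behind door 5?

Consider each possible location of the car in turn.
If it is behind any of doors 1, 3, and 5 (prior 1/5 each): the host picks exactly this set with probability 1/6 regardless, and none is the prize; weight (1/5)·(1/6) = 1/30 each.
If it is behind either of doors 2 and 4 (prior 1/5 each): that door was opened and seen not to hold the prize — ruled out; weight (1/5)·0 = 0 each.
The weights sum to 1/10.
So P(the car behind door 5 | the host opened door 2 and door 4) = (1/30) / (1/10) = 1/3.

1/3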